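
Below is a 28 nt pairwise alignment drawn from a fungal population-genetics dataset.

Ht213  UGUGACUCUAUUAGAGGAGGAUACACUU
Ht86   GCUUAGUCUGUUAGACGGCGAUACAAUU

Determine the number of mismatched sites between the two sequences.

9

Mismatches occur at site 1 (U→G), site 2 (G→C), site 4 (G→U), site 6 (C→G), site 10 (A→G), site 16 (G→C), site 18 (A→G), site 19 (G→C), site 26 (C→A).
That gives 9 mismatches out of 28 aligned sites, so the Hamming distance is 9.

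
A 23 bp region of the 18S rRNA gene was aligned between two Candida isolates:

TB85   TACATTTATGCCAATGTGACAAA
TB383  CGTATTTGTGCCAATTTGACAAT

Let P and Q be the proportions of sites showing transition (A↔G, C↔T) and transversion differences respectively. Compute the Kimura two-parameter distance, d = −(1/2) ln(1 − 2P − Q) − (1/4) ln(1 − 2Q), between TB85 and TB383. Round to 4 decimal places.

The sequences differ at positions 1 (T/C, transition), 2 (A/G, transition), 3 (C/T, transition), 8 (A/G, transition), 16 (G/T, transversion), 23 (A/T, transversion).
Of the 6 differences, 4 transitions and 2 transversions over 23 sites: P = 4/23 = 0.173913, Q = 2/23 = 0.086957.
d = −0.5·ln(0.565217) − 0.25·ln(0.826086) = −0.5·(-0.570546) − 0.25·(-0.191056) = 0.3330.

0.3330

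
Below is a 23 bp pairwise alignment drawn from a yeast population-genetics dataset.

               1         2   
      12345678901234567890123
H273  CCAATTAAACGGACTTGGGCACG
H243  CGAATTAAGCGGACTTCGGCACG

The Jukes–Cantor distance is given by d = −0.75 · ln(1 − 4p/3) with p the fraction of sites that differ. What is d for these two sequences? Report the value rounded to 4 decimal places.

Differing sites — 2:C/G; 9:A/G; 17:G/C.
p = 3/23 = 0.130435.
d = −0.75 · ln(1 − (4/3)·0.130435) = −0.75 · ln(0.826087) = −0.75 · (-0.191055) = 0.1433.

0.1433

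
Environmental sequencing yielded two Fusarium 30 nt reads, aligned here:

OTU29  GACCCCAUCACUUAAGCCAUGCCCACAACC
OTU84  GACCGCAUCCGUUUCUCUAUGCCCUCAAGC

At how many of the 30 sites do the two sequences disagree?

Mismatches occur at site 5 (C→G), site 10 (A→C), site 11 (C→G), site 14 (A→U), site 15 (A→C), site 16 (G→U), site 18 (C→U), site 25 (A→U), site 29 (C→G).
That gives 9 mismatches out of 30 aligned sites, so the Hamming distance is 9.

9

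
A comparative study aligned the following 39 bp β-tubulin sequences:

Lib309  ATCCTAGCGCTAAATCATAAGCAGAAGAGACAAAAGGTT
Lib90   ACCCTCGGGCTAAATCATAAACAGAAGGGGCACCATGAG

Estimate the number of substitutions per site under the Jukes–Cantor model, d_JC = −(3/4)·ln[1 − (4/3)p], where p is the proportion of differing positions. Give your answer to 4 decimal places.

Mismatches occur at site 2 (T→C), site 6 (A→C), site 8 (C→G), site 21 (G→A), site 28 (A→G), site 30 (A→G), site 33 (A→C), site 34 (A→C), site 36 (G→T), site 38 (T→A), site 39 (T→G).
p = 11/39 = 0.282051.
d = −0.75 · ln(1 − (4/3)·0.282051) = −0.75 · ln(0.623932) = −0.75 · (-0.471714) = 0.3538.

0.3538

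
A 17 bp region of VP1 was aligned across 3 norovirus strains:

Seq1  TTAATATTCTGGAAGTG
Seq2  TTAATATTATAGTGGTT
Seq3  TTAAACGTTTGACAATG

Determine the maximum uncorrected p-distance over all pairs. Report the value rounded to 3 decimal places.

Pairwise Hamming distances:
  Seq1 vs Seq2: 5
  Seq1 vs Seq3: 7
  Seq2 vs Seq3: 10
The largest is 10 mismatches, between Seq2 and Seq3; p = 10/17 = 0.588.

0.588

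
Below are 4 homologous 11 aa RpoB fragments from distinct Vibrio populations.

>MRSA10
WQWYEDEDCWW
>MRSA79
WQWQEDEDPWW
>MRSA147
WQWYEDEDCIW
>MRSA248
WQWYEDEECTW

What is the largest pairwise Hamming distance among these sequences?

Pairwise Hamming distances:
  MRSA10 vs MRSA79: 2
  MRSA10 vs MRSA147: 1
  MRSA10 vs MRSA248: 2
  MRSA79 vs MRSA147: 3
  MRSA79 vs MRSA248: 4
  MRSA147 vs MRSA248: 2
The largest is 4, between MRSA79 and MRSA248.

4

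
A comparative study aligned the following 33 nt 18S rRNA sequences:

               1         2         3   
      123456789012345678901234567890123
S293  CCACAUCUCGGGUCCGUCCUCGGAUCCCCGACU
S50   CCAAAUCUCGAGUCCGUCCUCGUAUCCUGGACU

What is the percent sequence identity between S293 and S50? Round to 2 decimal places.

84.85%

The sequences differ at positions 4 (C/A), 11 (G/A), 23 (G/U), 28 (C/U), 29 (C/G).
28 of the 33 sites match, so the percent identity is 28/33 × 100 = 84.85%.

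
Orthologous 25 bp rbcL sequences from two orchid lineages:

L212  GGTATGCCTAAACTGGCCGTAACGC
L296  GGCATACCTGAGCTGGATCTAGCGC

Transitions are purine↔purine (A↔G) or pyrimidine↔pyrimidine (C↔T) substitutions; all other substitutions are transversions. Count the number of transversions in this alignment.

2

The sequences differ at positions 3 (T/C, transition), 6 (G/A, transition), 10 (A/G, transition), 12 (A/G, transition), 17 (C/A, transversion), 18 (C/T, transition), 19 (G/C, transversion), 22 (A/G, transition).
Of the 8 differences, 6 transitions and 2 transversions, so the answer is 2.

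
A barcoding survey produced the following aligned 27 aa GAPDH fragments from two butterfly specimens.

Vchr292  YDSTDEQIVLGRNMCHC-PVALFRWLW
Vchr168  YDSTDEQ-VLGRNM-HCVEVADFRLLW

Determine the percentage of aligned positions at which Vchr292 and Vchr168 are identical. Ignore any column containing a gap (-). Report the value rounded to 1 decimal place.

Excluding the 3 gap columns leaves 24 comparable sites.
Differing sites — 19:P/E; 22:L/D; 25:W/L.
21 of the 24 comparable sites match, so the percent identity is 21/24 × 100 = 87.5%.

87.5%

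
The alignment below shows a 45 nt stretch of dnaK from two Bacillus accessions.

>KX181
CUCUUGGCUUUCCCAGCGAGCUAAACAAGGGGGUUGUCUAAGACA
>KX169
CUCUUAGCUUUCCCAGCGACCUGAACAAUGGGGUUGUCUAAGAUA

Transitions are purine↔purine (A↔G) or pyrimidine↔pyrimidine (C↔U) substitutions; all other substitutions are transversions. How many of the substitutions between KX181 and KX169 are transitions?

Differing sites — 6:G/A (Ti); 20:G/C (Tv); 23:A/G (Ti); 29:G/U (Tv); 44:C/U (Ti).
Of the 5 differences, 3 transitions and 2 transversions, so the answer is 3.

3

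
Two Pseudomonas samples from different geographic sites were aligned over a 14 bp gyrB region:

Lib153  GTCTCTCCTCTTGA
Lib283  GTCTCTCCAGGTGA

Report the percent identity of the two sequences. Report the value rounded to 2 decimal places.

78.57%

The sequences differ at positions 9 (T/A), 10 (C/G), 11 (T/G).
11 of the 14 sites match, so the percent identity is 11/14 × 100 = 78.57%.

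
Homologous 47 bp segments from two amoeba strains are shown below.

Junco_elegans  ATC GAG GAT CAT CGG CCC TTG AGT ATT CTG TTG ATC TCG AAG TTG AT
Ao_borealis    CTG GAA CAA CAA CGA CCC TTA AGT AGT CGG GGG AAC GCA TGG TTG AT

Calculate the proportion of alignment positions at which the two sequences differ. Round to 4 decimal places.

0.3617

Differing sites — 1:A/C; 3:C/G; 6:G/A; 7:G/C; 9:T/A; 12:T/A; 15:G/A; 21:G/A; 26:T/G; 29:T/G; 31:T/G; 32:T/G; 35:T/A; 37:T/G; 39:G/A; 40:A/T; 41:A/G.
There are 17 differences over 47 sites, so p = 17/47 = 0.3617.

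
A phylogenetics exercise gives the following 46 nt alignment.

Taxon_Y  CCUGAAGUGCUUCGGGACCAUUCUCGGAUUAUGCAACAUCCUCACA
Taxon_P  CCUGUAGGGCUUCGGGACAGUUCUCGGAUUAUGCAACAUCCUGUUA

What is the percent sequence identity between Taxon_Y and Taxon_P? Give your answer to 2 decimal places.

84.78%

Mismatches occur at site 5 (A↔U), site 8 (U↔G), site 19 (C↔A), site 20 (A↔G), site 43 (C↔G), site 44 (A↔U), site 45 (C↔U).
39 of the 46 sites match, so the percent identity is 39/46 × 100 = 84.78%.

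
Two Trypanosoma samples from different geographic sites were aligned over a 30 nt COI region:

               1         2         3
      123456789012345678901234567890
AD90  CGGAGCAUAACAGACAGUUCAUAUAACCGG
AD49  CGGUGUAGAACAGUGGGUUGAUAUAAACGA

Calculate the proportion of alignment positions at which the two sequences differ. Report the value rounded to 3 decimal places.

0.300

Differing sites — 4:A/U; 6:C/U; 8:U/G; 14:A/U; 15:C/G; 16:A/G; 20:C/G; 27:C/A; 30:G/A.
There are 9 differences over 30 sites, so p = 9/30 = 0.300.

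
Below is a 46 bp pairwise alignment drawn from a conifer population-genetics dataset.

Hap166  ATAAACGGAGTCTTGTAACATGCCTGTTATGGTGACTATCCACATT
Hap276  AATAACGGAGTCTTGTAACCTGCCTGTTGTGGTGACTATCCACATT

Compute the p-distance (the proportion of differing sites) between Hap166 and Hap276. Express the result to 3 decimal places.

The sequences differ at positions 2 (T/A), 3 (A/T), 20 (A/C), 29 (A/G).
There are 4 differences over 46 sites, so p = 4/46 = 0.087.

0.087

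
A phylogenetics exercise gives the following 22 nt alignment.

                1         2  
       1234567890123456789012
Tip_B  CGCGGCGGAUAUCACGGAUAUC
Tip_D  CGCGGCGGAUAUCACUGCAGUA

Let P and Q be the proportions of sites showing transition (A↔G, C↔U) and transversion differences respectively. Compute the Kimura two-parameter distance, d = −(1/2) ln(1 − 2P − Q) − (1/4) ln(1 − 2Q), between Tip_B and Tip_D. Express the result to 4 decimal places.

0.2722

Mismatches occur at site 16 (G→U, transversion), site 18 (A→C, transversion), site 19 (U→A, transversion), site 20 (A→G, transition), site 22 (C→A, transversion).
Of the 5 differences, 1 transition and 4 transversions over 22 sites: P = 1/22 = 0.045455, Q = 4/22 = 0.181818.
d = −0.5·ln(0.727272) − 0.25·ln(0.636364) = −0.5·(-0.318455) − 0.25·(-0.451985) = 0.2722.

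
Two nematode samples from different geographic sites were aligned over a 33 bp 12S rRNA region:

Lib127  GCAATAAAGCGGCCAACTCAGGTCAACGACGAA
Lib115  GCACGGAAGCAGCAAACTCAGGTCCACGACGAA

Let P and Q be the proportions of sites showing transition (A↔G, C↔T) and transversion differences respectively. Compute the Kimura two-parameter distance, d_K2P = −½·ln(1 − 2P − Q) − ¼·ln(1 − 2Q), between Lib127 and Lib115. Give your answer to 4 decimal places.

Differing sites — 4:A/C (Tv); 5:T/G (Tv); 6:A/G (Ti); 11:G/A (Ti); 14:C/A (Tv); 25:A/C (Tv).
Of the 6 differences, 2 transitions and 4 transversions over 33 sites: P = 2/33 = 0.060606, Q = 4/33 = 0.121212.
d = −0.5·ln(0.757576) − 0.25·ln(0.757576) = −0.5·(-0.277631) − 0.25·(-0.277631) = 0.2082.

0.2082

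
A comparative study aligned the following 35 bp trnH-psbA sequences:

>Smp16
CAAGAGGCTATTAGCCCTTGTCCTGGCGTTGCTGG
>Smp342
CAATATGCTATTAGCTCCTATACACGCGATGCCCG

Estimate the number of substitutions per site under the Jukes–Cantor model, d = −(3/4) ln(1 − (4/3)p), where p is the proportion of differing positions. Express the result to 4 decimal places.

0.4073

Mismatches occur at site 4 (G/T), site 6 (G/T), site 16 (C/T), site 18 (T/C), site 20 (G/A), site 22 (C/A), site 24 (T/A), site 25 (G/C), site 29 (T/A), site 33 (T/C), site 34 (G/C).
p = 11/35 = 0.314286.
d = −0.75 · ln(1 − (4/3)·0.314286) = −0.75 · ln(0.580952) = −0.75 · (-0.543087) = 0.4073.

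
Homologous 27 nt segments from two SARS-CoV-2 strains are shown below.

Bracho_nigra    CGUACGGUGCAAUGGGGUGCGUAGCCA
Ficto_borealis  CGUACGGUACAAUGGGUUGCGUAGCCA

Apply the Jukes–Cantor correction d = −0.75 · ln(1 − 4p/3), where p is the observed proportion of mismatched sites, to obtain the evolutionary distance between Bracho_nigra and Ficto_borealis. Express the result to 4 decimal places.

0.0780

Mismatches occur at site 9 (G→A), site 17 (G→U).
p = 2/27 = 0.074074.
d = −0.75 · ln(1 − (4/3)·0.074074) = −0.75 · ln(0.901235) = −0.75 · (-0.103989) = 0.0780.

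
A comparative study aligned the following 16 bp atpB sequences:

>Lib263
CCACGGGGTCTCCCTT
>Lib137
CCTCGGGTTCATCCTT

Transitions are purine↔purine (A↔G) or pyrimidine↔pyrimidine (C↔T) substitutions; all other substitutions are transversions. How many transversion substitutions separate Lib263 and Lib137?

3

Mismatches occur at site 3 (A→T, transversion), site 8 (G→T, transversion), site 11 (T→A, transversion), site 12 (C→T, transition).
Of the 4 differences, 1 transition and 3 transversions, so the answer is 3.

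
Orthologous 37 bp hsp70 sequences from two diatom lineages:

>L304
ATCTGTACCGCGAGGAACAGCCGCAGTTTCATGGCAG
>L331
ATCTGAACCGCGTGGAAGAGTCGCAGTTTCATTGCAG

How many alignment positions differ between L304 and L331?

The sequences differ at positions 6 (T/A), 13 (A/T), 18 (C/G), 21 (C/T), 33 (G/T).
That gives 5 mismatches out of 37 aligned sites, so the Hamming distance is 5.

5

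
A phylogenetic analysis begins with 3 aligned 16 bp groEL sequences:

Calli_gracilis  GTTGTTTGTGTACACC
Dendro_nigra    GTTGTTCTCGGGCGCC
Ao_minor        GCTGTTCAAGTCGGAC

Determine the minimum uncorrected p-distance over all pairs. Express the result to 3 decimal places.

Pairwise Hamming distances:
  Calli_gracilis vs Dendro_nigra: 6
  Calli_gracilis vs Ao_minor: 8
  Dendro_nigra vs Ao_minor: 7
The smallest is 6 mismatches, between Calli_gracilis and Dendro_nigra; p = 6/16 = 0.375.

0.375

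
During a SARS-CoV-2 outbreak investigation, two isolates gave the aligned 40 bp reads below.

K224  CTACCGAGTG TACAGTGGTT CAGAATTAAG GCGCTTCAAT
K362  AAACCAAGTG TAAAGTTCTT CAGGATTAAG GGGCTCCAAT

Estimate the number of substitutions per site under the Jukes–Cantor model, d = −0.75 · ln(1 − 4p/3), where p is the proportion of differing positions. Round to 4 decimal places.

0.2675

The sequences differ at positions 1 (C/A), 2 (T/A), 6 (G/A), 13 (C/A), 17 (G/T), 18 (G/C), 24 (A/G), 32 (C/G), 36 (T/C).
p = 9/40 = 0.225000.
d = −0.75 · ln(1 − (4/3)·0.225000) = −0.75 · ln(0.700000) = −0.75 · (-0.356675) = 0.2675.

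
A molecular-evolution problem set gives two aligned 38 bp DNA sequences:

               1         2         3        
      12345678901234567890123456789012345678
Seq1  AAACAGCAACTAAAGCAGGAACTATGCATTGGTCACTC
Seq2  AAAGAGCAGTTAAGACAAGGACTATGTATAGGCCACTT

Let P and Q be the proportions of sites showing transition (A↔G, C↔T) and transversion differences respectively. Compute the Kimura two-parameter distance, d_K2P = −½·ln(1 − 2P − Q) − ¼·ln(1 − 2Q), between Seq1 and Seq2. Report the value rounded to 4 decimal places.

The sequences differ at positions 4 (C/G, transversion), 9 (A/G, transition), 10 (C/T, transition), 14 (A/G, transition), 15 (G/A, transition), 18 (G/A, transition), 20 (A/G, transition), 27 (C/T, transition), 30 (T/A, transversion), 33 (T/C, transition), 38 (C/T, transition).
Of the 11 differences, 9 transitions and 2 transversions over 38 sites: P = 9/38 = 0.236842, Q = 2/38 = 0.052632.
d = −0.5·ln(0.473684) − 0.25·ln(0.894736) = −0.5·(-0.747215) − 0.25·(-0.111227) = 0.4014.

0.4014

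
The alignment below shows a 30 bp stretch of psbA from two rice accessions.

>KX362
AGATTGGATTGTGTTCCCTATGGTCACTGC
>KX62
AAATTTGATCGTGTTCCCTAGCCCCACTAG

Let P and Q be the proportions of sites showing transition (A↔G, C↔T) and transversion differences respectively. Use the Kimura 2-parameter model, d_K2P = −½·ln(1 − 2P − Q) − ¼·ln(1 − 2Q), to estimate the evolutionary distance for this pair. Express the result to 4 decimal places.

Mismatches occur at site 2 (G/A, transition), site 6 (G/T, transversion), site 10 (T/C, transition), site 21 (T/G, transversion), site 22 (G/C, transversion), site 23 (G/C, transversion), site 24 (T/C, transition), site 29 (G/A, transition), site 30 (C/G, transversion).
Of the 9 differences, 4 transitions and 5 transversions over 30 sites: P = 4/30 = 0.133333, Q = 5/30 = 0.166667.
d = −0.5·ln(0.566667) − 0.25·ln(0.666666) = −0.5·(-0.567983) − 0.25·(-0.405466) = 0.3854.

0.3854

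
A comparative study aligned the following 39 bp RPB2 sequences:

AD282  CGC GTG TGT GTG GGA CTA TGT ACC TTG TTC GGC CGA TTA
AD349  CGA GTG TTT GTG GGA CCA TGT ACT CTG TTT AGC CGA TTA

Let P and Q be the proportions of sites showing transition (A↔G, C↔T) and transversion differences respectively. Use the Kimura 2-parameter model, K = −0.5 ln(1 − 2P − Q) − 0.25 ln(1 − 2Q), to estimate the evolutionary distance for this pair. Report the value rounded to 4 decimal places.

0.2109

Mismatches occur at site 3 (C→A, transversion), site 8 (G→T, transversion), site 17 (T→C, transition), site 24 (C→T, transition), site 25 (T→C, transition), site 30 (C→T, transition), site 31 (G→A, transition).
Of the 7 differences, 5 transitions and 2 transversions over 39 sites: P = 5/39 = 0.128205, Q = 2/39 = 0.051282.
d = −0.5·ln(0.692308) − 0.25·ln(0.897436) = −0.5·(-0.367724) − 0.25·(-0.108213) = 0.2109.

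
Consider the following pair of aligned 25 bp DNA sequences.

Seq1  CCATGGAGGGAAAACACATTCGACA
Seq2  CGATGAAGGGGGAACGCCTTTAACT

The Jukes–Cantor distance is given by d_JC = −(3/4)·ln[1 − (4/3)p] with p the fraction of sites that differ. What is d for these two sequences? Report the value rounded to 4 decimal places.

0.4904

The sequences differ at positions 2 (C/G), 6 (G/A), 11 (A/G), 12 (A/G), 16 (A/G), 18 (A/C), 21 (C/T), 22 (G/A), 25 (A/T).
p = 9/25 = 0.360000.
d = −0.75 · ln(1 − (4/3)·0.360000) = −0.75 · ln(0.520000) = −0.75 · (-0.653926) = 0.4904.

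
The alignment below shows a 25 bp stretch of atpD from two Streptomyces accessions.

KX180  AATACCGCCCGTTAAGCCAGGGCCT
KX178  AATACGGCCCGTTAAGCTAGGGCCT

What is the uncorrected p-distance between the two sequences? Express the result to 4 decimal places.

0.0800

Mismatches occur at site 6 (C→G), site 18 (C→T).
There are 2 differences over 25 sites, so p = 2/25 = 0.0800.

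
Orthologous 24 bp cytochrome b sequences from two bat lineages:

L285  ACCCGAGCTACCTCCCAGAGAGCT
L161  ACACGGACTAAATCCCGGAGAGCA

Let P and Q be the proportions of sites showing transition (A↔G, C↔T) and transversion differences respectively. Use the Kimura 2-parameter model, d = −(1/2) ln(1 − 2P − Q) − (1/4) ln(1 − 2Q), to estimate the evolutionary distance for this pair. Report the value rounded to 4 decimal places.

0.3709

The sequences differ at positions 3 (C/A, transversion), 6 (A/G, transition), 7 (G/A, transition), 11 (C/A, transversion), 12 (C/A, transversion), 17 (A/G, transition), 24 (T/A, transversion).
Of the 7 differences, 3 transitions and 4 transversions over 24 sites: P = 3/24 = 0.125000, Q = 4/24 = 0.166667.
d = −0.5·ln(0.583333) − 0.25·ln(0.666666) = −0.5·(-0.538997) − 0.25·(-0.405466) = 0.3709.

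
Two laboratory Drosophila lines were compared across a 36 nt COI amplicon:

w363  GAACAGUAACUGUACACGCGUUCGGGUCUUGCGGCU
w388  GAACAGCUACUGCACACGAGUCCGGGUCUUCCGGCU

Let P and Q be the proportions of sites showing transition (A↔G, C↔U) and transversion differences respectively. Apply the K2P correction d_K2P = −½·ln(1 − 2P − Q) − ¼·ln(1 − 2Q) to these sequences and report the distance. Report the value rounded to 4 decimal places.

0.1894

Differing sites — 7:U/C (Ti); 8:A/U (Tv); 13:U/C (Ti); 19:C/A (Tv); 22:U/C (Ti); 31:G/C (Tv).
Of the 6 differences, 3 transitions and 3 transversions over 36 sites: P = 3/36 = 0.083333, Q = 3/36 = 0.083333.
d = −0.5·ln(0.750001) − 0.25·ln(0.833334) = −0.5·(-0.287681) − 0.25·(-0.182321) = 0.1894.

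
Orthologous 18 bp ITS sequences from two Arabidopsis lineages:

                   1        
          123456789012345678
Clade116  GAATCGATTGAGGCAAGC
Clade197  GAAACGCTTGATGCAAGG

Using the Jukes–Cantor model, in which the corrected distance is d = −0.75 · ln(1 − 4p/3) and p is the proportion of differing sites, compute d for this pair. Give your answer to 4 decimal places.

0.2635

Mismatches occur at site 4 (T→A), site 7 (A→C), site 12 (G→T), site 18 (C→G).
p = 4/18 = 0.222222.
d = −0.75 · ln(1 − (4/3)·0.222222) = −0.75 · ln(0.703704) = −0.75 · (-0.351397) = 0.2635.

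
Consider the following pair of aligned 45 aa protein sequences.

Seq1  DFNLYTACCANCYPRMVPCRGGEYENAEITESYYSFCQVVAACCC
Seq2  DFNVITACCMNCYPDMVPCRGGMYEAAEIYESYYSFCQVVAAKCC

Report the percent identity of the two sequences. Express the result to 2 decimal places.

Mismatches occur at site 4 (L→V), site 5 (Y→I), site 10 (A→M), site 15 (R→D), site 23 (E→M), site 26 (N→A), site 30 (T→Y), site 43 (C→K).
37 of the 45 sites match, so the percent identity is 37/45 × 100 = 82.22%.

82.22%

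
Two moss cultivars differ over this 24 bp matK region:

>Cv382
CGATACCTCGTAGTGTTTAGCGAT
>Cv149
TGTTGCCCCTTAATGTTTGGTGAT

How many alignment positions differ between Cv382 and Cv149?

Mismatches occur at site 1 (C↔T), site 3 (A↔T), site 5 (A↔G), site 8 (T↔C), site 10 (G↔T), site 13 (G↔A), site 19 (A↔G), site 21 (C↔T).
That gives 8 mismatches out of 24 aligned sites, so the Hamming distance is 8.

8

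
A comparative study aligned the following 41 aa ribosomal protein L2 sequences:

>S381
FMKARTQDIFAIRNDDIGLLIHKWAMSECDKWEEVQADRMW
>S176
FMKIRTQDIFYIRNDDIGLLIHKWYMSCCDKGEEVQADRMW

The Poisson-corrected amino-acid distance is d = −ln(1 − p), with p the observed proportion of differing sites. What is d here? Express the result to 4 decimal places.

Mismatches occur at site 4 (A↔I), site 11 (A↔Y), site 25 (A↔Y), site 28 (E↔C), site 32 (W↔G).
p = 5/41 = 0.121951.
d = −ln(1 − 0.121951) = −ln(0.878049) = 0.1301.

0.1301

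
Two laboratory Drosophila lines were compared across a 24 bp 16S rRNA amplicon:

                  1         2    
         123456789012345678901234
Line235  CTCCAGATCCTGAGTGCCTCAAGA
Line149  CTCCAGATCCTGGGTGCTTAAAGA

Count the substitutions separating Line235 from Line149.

3

The sequences differ at positions 13 (A/G), 18 (C/T), 20 (C/A).
That gives 3 mismatches out of 24 aligned sites, so the Hamming distance is 3.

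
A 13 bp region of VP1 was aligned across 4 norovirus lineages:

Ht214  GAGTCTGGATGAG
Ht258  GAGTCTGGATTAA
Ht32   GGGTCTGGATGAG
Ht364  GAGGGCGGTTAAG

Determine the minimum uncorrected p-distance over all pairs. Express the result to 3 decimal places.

Pairwise Hamming distances:
  Ht214 vs Ht258: 2
  Ht214 vs Ht32: 1
  Ht214 vs Ht364: 5
  Ht258 vs Ht32: 3
  Ht258 vs Ht364: 6
  Ht32 vs Ht364: 6
The smallest is 1 mismatch, between Ht214 and Ht32; p = 1/13 = 0.077.

0.077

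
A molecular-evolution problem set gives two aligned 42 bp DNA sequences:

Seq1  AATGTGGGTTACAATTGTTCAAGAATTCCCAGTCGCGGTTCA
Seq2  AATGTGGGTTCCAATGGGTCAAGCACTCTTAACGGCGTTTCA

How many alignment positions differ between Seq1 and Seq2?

Differing sites — 11:A/C; 16:T/G; 18:T/G; 24:A/C; 26:T/C; 29:C/T; 30:C/T; 32:G/A; 33:T/C; 34:C/G; 38:G/T.
That gives 11 mismatches out of 42 aligned sites, so the Hamming distance is 11.

11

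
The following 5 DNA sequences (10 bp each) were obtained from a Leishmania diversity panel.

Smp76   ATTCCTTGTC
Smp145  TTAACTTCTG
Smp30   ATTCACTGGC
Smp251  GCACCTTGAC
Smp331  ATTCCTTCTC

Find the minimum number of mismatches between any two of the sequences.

Pairwise Hamming distances:
  Smp76 vs Smp145: 5
  Smp76 vs Smp30: 3
  Smp76 vs Smp251: 4
  Smp76 vs Smp331: 1
  Smp145 vs Smp30: 8
  Smp145 vs Smp251: 6
  Smp145 vs Smp331: 4
  Smp30 vs Smp251: 6
  Smp30 vs Smp331: 4
  Smp251 vs Smp331: 5
The smallest is 1, between Smp76 and Smp331.

1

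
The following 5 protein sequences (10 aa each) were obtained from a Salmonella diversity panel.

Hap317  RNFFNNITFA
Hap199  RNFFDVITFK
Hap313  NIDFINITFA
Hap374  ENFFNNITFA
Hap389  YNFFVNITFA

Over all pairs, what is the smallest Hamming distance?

1

Pairwise Hamming distances:
  Hap317 vs Hap199: 3
  Hap317 vs Hap313: 4
  Hap317 vs Hap374: 1
  Hap317 vs Hap389: 2
  Hap199 vs Hap313: 6
  Hap199 vs Hap374: 4
  Hap199 vs Hap389: 4
  Hap313 vs Hap374: 4
  Hap313 vs Hap389: 4
  Hap374 vs Hap389: 2
The smallest is 1, between Hap317 and Hap374.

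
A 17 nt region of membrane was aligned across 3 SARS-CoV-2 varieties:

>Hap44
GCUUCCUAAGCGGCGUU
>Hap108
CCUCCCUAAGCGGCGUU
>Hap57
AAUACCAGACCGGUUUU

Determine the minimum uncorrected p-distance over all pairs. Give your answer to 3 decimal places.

0.118

Pairwise Hamming distances:
  Hap44 vs Hap108: 2
  Hap44 vs Hap57: 8
  Hap108 vs Hap57: 8
The smallest is 2 mismatches, between Hap44 and Hap108; p = 2/17 = 0.118.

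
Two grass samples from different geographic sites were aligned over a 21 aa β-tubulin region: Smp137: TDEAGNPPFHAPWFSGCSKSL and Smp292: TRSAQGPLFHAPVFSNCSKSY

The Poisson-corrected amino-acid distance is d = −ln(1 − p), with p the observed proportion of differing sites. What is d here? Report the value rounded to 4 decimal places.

0.4796

Mismatches occur at site 2 (D/R), site 3 (E/S), site 5 (G/Q), site 6 (N/G), site 8 (P/L), site 13 (W/V), site 16 (G/N), site 21 (L/Y).
p = 8/21 = 0.380952.
d = −ln(1 − 0.380952) = −ln(0.619048) = 0.4796.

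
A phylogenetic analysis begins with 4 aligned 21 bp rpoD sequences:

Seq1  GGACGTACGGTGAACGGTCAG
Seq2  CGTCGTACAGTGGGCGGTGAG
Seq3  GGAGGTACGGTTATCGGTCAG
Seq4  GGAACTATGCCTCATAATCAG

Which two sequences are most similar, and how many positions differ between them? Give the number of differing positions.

3

Pairwise Hamming distances:
  Seq1 vs Seq2: 6
  Seq1 vs Seq3: 3
  Seq1 vs Seq4: 10
  Seq2 vs Seq3: 8
  Seq2 vs Seq4: 15
  Seq3 vs Seq4: 10
The smallest is 3, between Seq1 and Seq3.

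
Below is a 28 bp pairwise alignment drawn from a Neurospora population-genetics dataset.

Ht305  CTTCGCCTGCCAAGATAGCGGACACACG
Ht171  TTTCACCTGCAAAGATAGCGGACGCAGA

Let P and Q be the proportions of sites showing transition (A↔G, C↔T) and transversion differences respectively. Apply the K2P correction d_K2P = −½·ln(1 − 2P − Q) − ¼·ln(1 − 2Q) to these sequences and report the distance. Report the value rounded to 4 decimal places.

Differing sites — 1:C/T (Ti); 5:G/A (Ti); 11:C/A (Tv); 24:A/G (Ti); 27:C/G (Tv); 28:G/A (Ti).
Of the 6 differences, 4 transitions and 2 transversions over 28 sites: P = 4/28 = 0.142857, Q = 2/28 = 0.071429.
d = −0.5·ln(0.642857) − 0.25·ln(0.857142) = −0.5·(-0.441833) − 0.25·(-0.154152) = 0.2595.

0.2595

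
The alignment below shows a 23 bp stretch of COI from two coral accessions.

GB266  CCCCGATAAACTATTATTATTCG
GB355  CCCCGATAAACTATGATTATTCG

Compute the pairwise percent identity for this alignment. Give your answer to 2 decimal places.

A single mismatch occurs at site 15 (T/G).
22 of the 23 sites match, so the percent identity is 22/23 × 100 = 95.65%.

95.65%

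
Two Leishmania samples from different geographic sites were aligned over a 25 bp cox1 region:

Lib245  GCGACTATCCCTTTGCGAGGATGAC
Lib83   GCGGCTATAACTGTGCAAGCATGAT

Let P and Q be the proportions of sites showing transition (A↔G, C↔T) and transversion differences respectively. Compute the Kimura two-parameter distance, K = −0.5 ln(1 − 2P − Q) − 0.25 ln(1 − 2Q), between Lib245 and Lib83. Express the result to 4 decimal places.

0.3518

Differing sites — 4:A/G (Ti); 9:C/A (Tv); 10:C/A (Tv); 13:T/G (Tv); 17:G/A (Ti); 20:G/C (Tv); 25:C/T (Ti).
Of the 7 differences, 3 transitions and 4 transversions over 25 sites: P = 3/25 = 0.120000, Q = 4/25 = 0.160000.
d = −0.5·ln(0.600000) − 0.25·ln(0.680000) = −0.5·(-0.510826) − 0.25·(-0.385662) = 0.3518.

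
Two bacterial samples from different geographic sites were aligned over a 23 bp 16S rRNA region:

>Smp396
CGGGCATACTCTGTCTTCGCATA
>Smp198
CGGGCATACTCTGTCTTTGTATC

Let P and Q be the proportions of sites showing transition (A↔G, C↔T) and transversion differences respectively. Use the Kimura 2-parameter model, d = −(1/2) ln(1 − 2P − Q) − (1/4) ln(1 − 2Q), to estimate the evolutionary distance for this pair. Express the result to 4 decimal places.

0.1453

Mismatches occur at site 18 (C↔T, transition), site 20 (C↔T, transition), site 23 (A↔C, transversion).
Of the 3 differences, 2 transitions and 1 transversion over 23 sites: P = 2/23 = 0.086957, Q = 1/23 = 0.043478.
d = −0.5·ln(0.782608) − 0.25·ln(0.913044) = −0.5·(-0.245123) − 0.25·(-0.090971) = 0.1453.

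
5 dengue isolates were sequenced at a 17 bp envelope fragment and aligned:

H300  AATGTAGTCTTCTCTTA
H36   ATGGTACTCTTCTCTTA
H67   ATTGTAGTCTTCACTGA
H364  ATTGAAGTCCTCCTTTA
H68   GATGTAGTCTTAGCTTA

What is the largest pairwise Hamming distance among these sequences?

Pairwise Hamming distances:
  H300 vs H36: 3
  H300 vs H67: 3
  H300 vs H364: 5
  H300 vs H68: 3
  H36 vs H67: 4
  H36 vs H364: 6
  H36 vs H68: 6
  H67 vs H364: 5
  H67 vs H68: 5
  H364 vs H68: 7
The largest is 7, between H364 and H68.

7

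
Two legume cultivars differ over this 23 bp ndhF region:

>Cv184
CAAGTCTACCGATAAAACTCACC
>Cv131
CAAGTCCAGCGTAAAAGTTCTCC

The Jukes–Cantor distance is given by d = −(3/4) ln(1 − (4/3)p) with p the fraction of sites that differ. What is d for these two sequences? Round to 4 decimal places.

0.3904

Differing sites — 7:T/C; 9:C/G; 12:A/T; 13:T/A; 17:A/G; 18:C/T; 21:A/T.
p = 7/23 = 0.304348.
d = −0.75 · ln(1 − (4/3)·0.304348) = −0.75 · ln(0.594203) = −0.75 · (-0.520534) = 0.3904.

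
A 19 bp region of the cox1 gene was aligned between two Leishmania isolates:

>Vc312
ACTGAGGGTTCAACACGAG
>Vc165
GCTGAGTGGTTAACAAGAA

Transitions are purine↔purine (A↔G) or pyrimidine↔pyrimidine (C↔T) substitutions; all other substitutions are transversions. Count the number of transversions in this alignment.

Mismatches occur at site 1 (A→G, transition), site 7 (G→T, transversion), site 9 (T→G, transversion), site 11 (C→T, transition), site 16 (C→A, transversion), site 19 (G→A, transition).
Of the 6 differences, 3 transitions and 3 transversions, so the answer is 3.

3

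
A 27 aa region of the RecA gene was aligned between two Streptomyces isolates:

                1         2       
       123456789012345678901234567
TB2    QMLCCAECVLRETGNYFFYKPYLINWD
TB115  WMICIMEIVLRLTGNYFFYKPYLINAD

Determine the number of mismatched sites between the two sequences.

Differing sites — 1:Q/W; 3:L/I; 5:C/I; 6:A/M; 8:C/I; 12:E/L; 26:W/A.
That gives 7 mismatches out of 27 aligned sites, so the Hamming distance is 7.

7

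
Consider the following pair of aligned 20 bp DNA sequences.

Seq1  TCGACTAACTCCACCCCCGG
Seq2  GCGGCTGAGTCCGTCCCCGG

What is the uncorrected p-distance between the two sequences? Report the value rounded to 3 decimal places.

0.300

The sequences differ at positions 1 (T/G), 4 (A/G), 7 (A/G), 9 (C/G), 13 (A/G), 14 (C/T).
There are 6 differences over 20 sites, so p = 6/20 = 0.300.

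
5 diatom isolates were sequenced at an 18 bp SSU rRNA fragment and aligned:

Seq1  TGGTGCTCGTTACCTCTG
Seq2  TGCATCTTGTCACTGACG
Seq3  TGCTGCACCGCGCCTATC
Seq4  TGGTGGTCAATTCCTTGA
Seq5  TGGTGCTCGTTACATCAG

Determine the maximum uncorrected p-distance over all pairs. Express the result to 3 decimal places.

0.778

Pairwise Hamming distances:
  Seq1 vs Seq2: 9
  Seq1 vs Seq3: 8
  Seq1 vs Seq4: 7
  Seq1 vs Seq5: 2
  Seq2 vs Seq3: 11
  Seq2 vs Seq4: 14
  Seq2 vs Seq5: 9
  Seq3 vs Seq4: 10
  Seq3 vs Seq5: 10
  Seq4 vs Seq5: 8
The largest is 14 mismatches, between Seq2 and Seq4; p = 14/18 = 0.778.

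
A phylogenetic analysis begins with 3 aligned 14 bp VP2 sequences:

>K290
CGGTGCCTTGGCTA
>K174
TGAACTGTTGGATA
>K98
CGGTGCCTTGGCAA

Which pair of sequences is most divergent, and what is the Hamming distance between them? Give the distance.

8

Pairwise Hamming distances:
  K290 vs K174: 7
  K290 vs K98: 1
  K174 vs K98: 8
The largest is 8, between K174 and K98.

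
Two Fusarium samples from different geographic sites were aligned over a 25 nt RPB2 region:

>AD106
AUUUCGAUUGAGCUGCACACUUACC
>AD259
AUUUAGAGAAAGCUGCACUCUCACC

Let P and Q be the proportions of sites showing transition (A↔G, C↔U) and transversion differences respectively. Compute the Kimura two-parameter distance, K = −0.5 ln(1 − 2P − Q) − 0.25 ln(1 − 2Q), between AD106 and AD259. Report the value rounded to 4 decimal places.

The sequences differ at positions 5 (C/A, transversion), 8 (U/G, transversion), 9 (U/A, transversion), 10 (G/A, transition), 19 (A/U, transversion), 22 (U/C, transition).
Of the 6 differences, 2 transitions and 4 transversions over 25 sites: P = 2/25 = 0.080000, Q = 4/25 = 0.160000.
d = −0.5·ln(0.680000) − 0.25·ln(0.680000) = −0.5·(-0.385662) − 0.25·(-0.385662) = 0.2892.

0.2892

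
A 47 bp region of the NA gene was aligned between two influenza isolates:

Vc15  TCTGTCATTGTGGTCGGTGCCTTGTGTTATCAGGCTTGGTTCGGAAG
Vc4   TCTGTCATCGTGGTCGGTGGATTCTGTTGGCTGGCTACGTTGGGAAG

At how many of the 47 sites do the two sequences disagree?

10

The sequences differ at positions 9 (T/C), 20 (C/G), 21 (C/A), 24 (G/C), 29 (A/G), 30 (T/G), 32 (A/T), 37 (T/A), 38 (G/C), 42 (C/G).
That gives 10 mismatches out of 47 aligned sites, so the Hamming distance is 10.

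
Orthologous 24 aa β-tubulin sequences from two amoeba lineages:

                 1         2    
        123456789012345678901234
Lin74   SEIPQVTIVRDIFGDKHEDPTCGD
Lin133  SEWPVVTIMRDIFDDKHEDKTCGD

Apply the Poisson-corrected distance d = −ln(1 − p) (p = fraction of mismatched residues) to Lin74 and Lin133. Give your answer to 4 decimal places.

The sequences differ at positions 3 (I/W), 5 (Q/V), 9 (V/M), 14 (G/D), 20 (P/K).
p = 5/24 = 0.208333.
d = −ln(1 − 0.208333) = −ln(0.791667) = 0.2336.

0.2336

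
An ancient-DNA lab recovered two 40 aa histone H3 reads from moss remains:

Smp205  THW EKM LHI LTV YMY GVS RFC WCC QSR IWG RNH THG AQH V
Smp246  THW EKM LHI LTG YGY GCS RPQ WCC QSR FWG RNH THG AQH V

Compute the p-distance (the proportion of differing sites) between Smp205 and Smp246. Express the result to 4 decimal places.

Mismatches occur at site 12 (V→G), site 14 (M→G), site 17 (V→C), site 20 (F→P), site 21 (C→Q), site 28 (I→F).
There are 6 differences over 40 sites, so p = 6/40 = 0.1500.

0.1500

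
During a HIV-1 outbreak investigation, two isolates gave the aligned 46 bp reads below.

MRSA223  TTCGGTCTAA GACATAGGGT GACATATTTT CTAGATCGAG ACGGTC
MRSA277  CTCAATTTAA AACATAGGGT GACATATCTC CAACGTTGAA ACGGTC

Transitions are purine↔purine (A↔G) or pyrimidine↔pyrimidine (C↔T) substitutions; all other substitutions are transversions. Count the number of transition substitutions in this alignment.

The sequences differ at positions 1 (T/C, transition), 4 (G/A, transition), 5 (G/A, transition), 7 (C/T, transition), 11 (G/A, transition), 28 (T/C, transition), 30 (T/C, transition), 32 (T/A, transversion), 34 (G/C, transversion), 35 (A/G, transition), 37 (C/T, transition), 40 (G/A, transition).
Of the 12 differences, 10 transitions and 2 transversions, so the answer is 10.

10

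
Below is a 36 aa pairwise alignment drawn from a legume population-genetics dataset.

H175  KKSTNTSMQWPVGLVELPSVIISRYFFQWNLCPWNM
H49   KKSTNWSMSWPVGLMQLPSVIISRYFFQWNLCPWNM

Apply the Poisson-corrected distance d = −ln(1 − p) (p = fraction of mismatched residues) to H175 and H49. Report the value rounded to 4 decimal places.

Mismatches occur at site 6 (T/W), site 9 (Q/S), site 15 (V/M), site 16 (E/Q).
p = 4/36 = 0.111111.
d = −ln(1 − 0.111111) = −ln(0.888889) = 0.1178.

0.1178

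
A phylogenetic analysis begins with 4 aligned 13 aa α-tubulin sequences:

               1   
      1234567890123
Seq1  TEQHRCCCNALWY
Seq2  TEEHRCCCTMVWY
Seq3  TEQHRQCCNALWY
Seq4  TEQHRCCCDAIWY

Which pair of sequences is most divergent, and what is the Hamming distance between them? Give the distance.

5

Pairwise Hamming distances:
  Seq1 vs Seq2: 4
  Seq1 vs Seq3: 1
  Seq1 vs Seq4: 2
  Seq2 vs Seq3: 5
  Seq2 vs Seq4: 4
  Seq3 vs Seq4: 3
The largest is 5, between Seq2 and Seq3.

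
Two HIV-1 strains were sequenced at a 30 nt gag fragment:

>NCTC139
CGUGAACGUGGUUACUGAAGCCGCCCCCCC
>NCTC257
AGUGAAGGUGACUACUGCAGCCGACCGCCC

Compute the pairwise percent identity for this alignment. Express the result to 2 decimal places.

76.67%

Mismatches occur at site 1 (C/A), site 7 (C/G), site 11 (G/A), site 12 (U/C), site 18 (A/C), site 24 (C/A), site 27 (C/G).
23 of the 30 sites match, so the percent identity is 23/30 × 100 = 76.67%.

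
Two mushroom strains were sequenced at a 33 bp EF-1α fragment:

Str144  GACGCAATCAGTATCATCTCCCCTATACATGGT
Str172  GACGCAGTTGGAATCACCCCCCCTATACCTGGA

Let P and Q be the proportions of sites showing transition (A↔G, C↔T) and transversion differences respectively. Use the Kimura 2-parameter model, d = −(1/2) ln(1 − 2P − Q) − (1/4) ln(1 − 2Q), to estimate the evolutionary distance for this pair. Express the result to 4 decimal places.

0.3006

Mismatches occur at site 7 (A→G, transition), site 9 (C→T, transition), site 10 (A→G, transition), site 12 (T→A, transversion), site 17 (T→C, transition), site 19 (T→C, transition), site 29 (A→C, transversion), site 33 (T→A, transversion).
Of the 8 differences, 5 transitions and 3 transversions over 33 sites: P = 5/33 = 0.151515, Q = 3/33 = 0.090909.
d = −0.5·ln(0.606061) − 0.25·ln(0.818182) = −0.5·(-0.500775) − 0.25·(-0.200670) = 0.3006.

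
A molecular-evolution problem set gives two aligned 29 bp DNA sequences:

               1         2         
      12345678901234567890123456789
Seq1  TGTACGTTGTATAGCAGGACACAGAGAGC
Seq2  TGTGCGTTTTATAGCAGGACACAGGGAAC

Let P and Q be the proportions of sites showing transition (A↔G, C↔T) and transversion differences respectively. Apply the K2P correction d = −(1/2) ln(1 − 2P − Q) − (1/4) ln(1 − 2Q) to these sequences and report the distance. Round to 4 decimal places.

0.1560

Differing sites — 4:A/G (Ti); 9:G/T (Tv); 25:A/G (Ti); 28:G/A (Ti).
Of the 4 differences, 3 transitions and 1 transversion over 29 sites: P = 3/29 = 0.103448, Q = 1/29 = 0.034483.
d = −0.5·ln(0.758621) − 0.25·ln(0.931034) = −0.5·(-0.276253) − 0.25·(-0.071459) = 0.1560.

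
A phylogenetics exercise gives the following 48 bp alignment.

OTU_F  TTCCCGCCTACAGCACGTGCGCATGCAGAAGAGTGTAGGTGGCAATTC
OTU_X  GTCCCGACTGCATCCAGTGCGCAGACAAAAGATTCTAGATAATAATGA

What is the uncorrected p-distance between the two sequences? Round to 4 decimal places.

Differing sites — 1:T/G; 7:C/A; 10:A/G; 13:G/T; 15:A/C; 16:C/A; 24:T/G; 25:G/A; 28:G/A; 33:G/T; 35:G/C; 39:G/A; 41:G/A; 42:G/A; 43:C/T; 47:T/G; 48:C/A.
There are 17 differences over 48 sites, so p = 17/48 = 0.3542.

0.3542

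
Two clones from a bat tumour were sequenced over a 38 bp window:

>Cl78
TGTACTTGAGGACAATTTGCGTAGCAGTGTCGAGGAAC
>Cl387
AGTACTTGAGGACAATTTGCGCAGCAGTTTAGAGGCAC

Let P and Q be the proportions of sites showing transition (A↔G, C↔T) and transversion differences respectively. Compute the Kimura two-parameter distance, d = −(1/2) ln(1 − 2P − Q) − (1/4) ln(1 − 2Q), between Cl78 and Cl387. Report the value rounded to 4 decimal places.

Differing sites — 1:T/A (Tv); 22:T/C (Ti); 29:G/T (Tv); 31:C/A (Tv); 36:A/C (Tv).
Of the 5 differences, 1 transition and 4 transversions over 38 sites: P = 1/38 = 0.026316, Q = 4/38 = 0.105263.
d = −0.5·ln(0.842105) − 0.25·ln(0.789474) = −0.5·(-0.171851) − 0.25·(-0.236388) = 0.1450.

0.1450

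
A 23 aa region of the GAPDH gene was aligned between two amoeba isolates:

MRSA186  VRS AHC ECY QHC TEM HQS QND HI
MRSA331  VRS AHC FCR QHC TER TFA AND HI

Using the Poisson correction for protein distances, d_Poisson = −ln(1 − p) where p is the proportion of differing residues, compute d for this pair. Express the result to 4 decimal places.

Differing sites — 7:E/F; 9:Y/R; 15:M/R; 16:H/T; 17:Q/F; 18:S/A; 19:Q/A.
p = 7/23 = 0.304348.
d = −ln(1 − 0.304348) = −ln(0.695652) = 0.3629.

0.3629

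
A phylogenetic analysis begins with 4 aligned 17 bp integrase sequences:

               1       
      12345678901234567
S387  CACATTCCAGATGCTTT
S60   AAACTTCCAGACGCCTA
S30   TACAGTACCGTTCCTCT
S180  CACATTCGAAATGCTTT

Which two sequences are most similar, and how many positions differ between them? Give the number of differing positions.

Pairwise Hamming distances:
  S387 vs S60: 6
  S387 vs S30: 7
  S387 vs S180: 2
  S60 vs S30: 12
  S60 vs S180: 8
  S30 vs S180: 9
The smallest is 2, between S387 and S180.

2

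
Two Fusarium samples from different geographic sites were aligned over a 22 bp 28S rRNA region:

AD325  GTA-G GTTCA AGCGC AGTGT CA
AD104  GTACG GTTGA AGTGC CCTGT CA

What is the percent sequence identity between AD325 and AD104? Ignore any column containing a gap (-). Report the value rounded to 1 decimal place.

Excluding the 1 gap column leaves 21 comparable sites.
Mismatches occur at site 9 (C↔G), site 13 (C↔T), site 16 (A↔C), site 17 (G↔C).
17 of the 21 comparable sites match, so the percent identity is 17/21 × 100 = 81.0%.

81.0%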